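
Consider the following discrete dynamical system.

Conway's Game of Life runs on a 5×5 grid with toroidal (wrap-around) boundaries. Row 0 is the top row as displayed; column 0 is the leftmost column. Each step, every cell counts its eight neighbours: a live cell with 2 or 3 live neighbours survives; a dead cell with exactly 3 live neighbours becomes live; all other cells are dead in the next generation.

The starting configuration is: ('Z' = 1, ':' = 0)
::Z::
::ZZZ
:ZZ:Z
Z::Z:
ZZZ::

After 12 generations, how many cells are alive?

step 0: ::Z::
::ZZZ
:ZZ:Z
Z::Z:
ZZZ::
step 1: Z:::Z
Z:::Z
:Z:::
:::Z:
Z:ZZZ
step 2: :::::
:Z::Z
Z:::Z
ZZ:Z:
ZZZ::
step 3: ::Z::
::::Z
::ZZ:
:::Z:
Z:Z:Z
step 4: ZZ::Z
::Z::
::ZZZ
:Z:::
:ZZ:Z
step 5: ::::Z
::Z::
:ZZZ:
:Z::Z
::ZZZ
step 6: ::Z:Z
:ZZ::
ZZ:Z:
:Z::Z
::Z:Z
step 7: Z:Z::
::::Z
:::ZZ
:Z::Z
:ZZ:Z
step 8: Z:Z:Z
Z:::Z
:::ZZ
:Z::Z
::Z:Z
step 9: :::::
:Z:::
:::Z:
::Z:Z
::Z:Z
step 10: :::::
:::::
::ZZ:
::Z:Z
:::::
step 11: :::::
:::::
::ZZ:
::Z::
:::::
step 12: :::::
:::::
::ZZ:
::ZZ:
:::::

4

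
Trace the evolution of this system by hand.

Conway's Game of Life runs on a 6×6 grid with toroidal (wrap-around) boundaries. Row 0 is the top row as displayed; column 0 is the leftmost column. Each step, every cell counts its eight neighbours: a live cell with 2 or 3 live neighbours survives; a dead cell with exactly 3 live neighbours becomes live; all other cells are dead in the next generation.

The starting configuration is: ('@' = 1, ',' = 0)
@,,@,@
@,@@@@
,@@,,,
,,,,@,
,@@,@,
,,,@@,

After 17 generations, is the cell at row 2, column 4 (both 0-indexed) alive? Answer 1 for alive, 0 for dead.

0) @,,@,@
@,@@@@
,@@,,,
,,,,@,
,@@,@,
,,,@@,
1) @@,,,,
,,,,,,
@@@,,,
,,,,,,
,,@,@@
@@,,,,
2) @@,,,,
,,@,,,
,@,,,,
@,@@,@
@@,,,@
,,@,,,
3) ,@@,,,
@,@,,,
@@,@,,
,,@,@@
,,,@@@
,,@,,@
4) @,@@,,
@,,@,,
@,,@@,
,@@,,,
@,@,,,
@@@,,@
5) ,,,@@,
@,,,,,
@,,@@@
@,@,,@
,,,@,@
,,,,,@
6) ,,,,@@
@,,,,,
,,,@@,
,@@,,,
,,,,,@
,,,@,@
7) @,,,@@
,,,@,,
,@@@,,
,,@@@,
@,@,@,
@,,,,@
8) @,,,@,
@@,@,@
,@,,,,
,,,,@@
@,@,@,
,,,@,,
9) @@@@@,
,@@,@@
,@@,,,
@@,@@@
,,,,@,
,@,@@,
10) ,,,,,,
,,,,@@
,,,,,,
@@,@@@
,@,,,,
@@,,,,
11) @,,,,@
,,,,,,
,,,@,,
@@@,@@
,,,,@,
@@,,,,
12) @@,,,@
,,,,,,
@@@@@@
@@@,@@
,,@@@,
@@,,,,
13) ,@,,,@
,,,@,,
,,,,,,
,,,,,,
,,,,@,
,,,@@,
14) ,,@@,,
,,,,,,
,,,,,,
,,,,,,
,,,@@,
,,,@@@
15) ,,@@,,
,,,,,,
,,,,,,
,,,,,,
,,,@,@
,,,,,@
16) ,,,,,,
,,,,,,
,,,,,,
,,,,,,
,,,,@,
,,@@,,
17) ,,,,,,
,,,,,,
,,,,,,
,,,,,,
,,,@,,
,,,@,,

0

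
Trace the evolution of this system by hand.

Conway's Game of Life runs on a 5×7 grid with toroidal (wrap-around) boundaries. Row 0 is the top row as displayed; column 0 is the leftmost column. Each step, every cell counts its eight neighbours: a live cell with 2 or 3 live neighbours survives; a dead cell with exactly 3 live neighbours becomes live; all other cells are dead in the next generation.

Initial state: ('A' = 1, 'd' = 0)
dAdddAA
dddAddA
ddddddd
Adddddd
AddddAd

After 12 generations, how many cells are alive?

9

gen 0: dAdddAA
dddAddA
ddddddd
Adddddd
AddddAd
gen 1: ddddAAd
AddddAA
ddddddd
ddddddA
AAdddAd
gen 2: dAddAdd
ddddAAA
AddddAd
AdddddA
AdddAAd
gen 3: AddAddd
AdddAdA
AdddAdd
AAddAdd
AAddAAd
gen 4: dddAddd
AAdAAAA
dddAAdd
dddAAdd
ddAAAAd
gen 5: AAddddd
AddddAA
AdddddA
ddddddd
ddAddAd
gen 6: AAdddAd
dddddAd
AddddAd
ddddddA
dAddddd
gen 7: AAddddA
AAddAAd
dddddAd
AdddddA
dAddddA
gen 8: ddAdddd
dAddAAd
dAddAAd
AddddAA
dAdddAd
gen 9: dAAdAAd
dAAAAAd
dAddddd
AAddddd
AAdddAd
gen 10: ddddddd
AddddAd
dddAAdd
ddAdddA
ddddAAd
gen 11: ddddAAA
ddddAdd
dddAAAA
ddddddd
dddddAd
gen 12: ddddAdA
ddddddd
dddAAAd
ddddddA
ddddAAA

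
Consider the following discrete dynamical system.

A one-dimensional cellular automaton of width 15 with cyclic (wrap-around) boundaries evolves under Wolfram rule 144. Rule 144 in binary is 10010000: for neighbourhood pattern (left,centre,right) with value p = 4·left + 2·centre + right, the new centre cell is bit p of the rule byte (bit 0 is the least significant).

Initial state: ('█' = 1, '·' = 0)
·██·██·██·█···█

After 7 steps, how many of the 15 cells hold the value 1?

1

0) ·██·██·██·█···█
1) ···········█···
2) ············█··
3) ·············█·
4) ··············█
5) █··············
6) ·█·············
7) ··█············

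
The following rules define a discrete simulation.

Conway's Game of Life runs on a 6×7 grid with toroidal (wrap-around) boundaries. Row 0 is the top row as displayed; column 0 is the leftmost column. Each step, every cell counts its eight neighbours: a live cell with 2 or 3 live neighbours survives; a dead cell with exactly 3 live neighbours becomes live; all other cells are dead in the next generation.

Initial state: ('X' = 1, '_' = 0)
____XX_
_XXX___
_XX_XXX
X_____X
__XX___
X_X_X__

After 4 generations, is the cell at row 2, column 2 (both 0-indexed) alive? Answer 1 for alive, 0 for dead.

0

step 0: ____XX_
_XXX___
_XX_XXX
X_____X
__XX___
X_X_X__
step 1: ____XX_
XX____X
____XXX
X___X_X
X_XX__X
_XX_XX_
step 2: __XXX__
X______
_X__X__
_X__X__
__X____
XXX____
step 3: X_XX___
_XX_X__
XX_____
_XXX___
X_XX___
_______
step 4: __XX___
_______
X______
___X___
___X___
_______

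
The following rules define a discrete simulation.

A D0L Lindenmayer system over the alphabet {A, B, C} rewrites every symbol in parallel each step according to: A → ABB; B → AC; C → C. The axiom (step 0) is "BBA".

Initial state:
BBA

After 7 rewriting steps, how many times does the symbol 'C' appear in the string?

[0] BBA
[1] ACACABB
[2] ABBCABBCABBACAC
[3] ABBACACCABBACACCABBACACABBCABBC
[4] ABBACACABBCABBCCABBACACABBCABBCCABBACACABBCABBCABBACACCABBACACC
[5] ABBACACABBCABBCABBACACCABBACACCCABBACACABBCABBCABBACACCABB…ACABBCABBCABBACACCABBACACCABBACACABBCABBCCABBACACABBCABBCC  (len 127)
[6] ABBACACABBCABBCABBACACCABBACACCABBACACABBCABBCCABBACACABBC…CABBCABBCABBACACCABBACACCCABBACACABBCABBCABBACACCABBACACCC  (len 255)
[7] ABBACACABBCABBCABBACACCABBACACCABBACACABBCABBCCABBACACABBC…CABBCABBCABBACACCABBACACCABBACACABBCABBCCABBACACABBCABBCCC  (len 511)

170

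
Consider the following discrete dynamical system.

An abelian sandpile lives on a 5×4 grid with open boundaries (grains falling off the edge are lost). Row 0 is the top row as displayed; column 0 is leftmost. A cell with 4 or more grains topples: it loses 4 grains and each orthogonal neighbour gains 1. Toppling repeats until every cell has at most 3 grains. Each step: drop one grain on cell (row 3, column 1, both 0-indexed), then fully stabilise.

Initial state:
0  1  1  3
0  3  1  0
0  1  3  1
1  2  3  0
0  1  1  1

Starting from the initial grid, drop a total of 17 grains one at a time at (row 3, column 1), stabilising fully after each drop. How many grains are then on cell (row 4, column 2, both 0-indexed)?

step 0: 0  1  1  3
0  3  1  0
0  1  3  1
1  2  3  0
0  1  1  1
step 1: 0  1  1  3
0  3  1  0
0  1  3  1
1  3  3  0
0  1  1  1
step 2: 0  1  1  3
0  3  2  0
0  3  0  2
2  1  1  1
0  2  2  1
step 3: 0  1  1  3
0  3  2  0
0  3  0  2
2  2  1  1
0  2  2  1
step 4: 0  1  1  3
0  3  2  0
0  3  0  2
2  3  1  1
0  2  2  1
step 5: 0  2  1  3
1  0  3  0
1  1  1  2
3  1  2  1
0  3  2  1
step 6: 0  2  1  3
1  0  3  0
1  1  1  2
3  2  2  1
0  3  2  1
step 7: 0  2  1  3
1  0  3  0
1  1  1  2
3  3  2  1
0  3  2  1
step 8: 0  2  1  3
1  0  3  0
2  2  1  2
0  2  3  1
2  0  3  1
step 9: 0  2  1  3
1  0  3  0
2  2  1  2
0  3  3  1
2  0  3  1
step 10: 0  2  1  3
1  0  3  0
2  3  2  2
1  1  1  2
2  2  0  2
step 11: 0  2  1  3
1  0  3  0
2  3  2  2
1  2  1  2
2  2  0  2
step 12: 0  2  1  3
1  0  3  0
2  3  2  2
1  3  1  2
2  2  0  2
step 13: 0  2  1  3
1  1  3  0
3  0  3  2
2  1  2  2
2  3  0  2
step 14: 0  2  1  3
1  1  3  0
3  0  3  2
2  2  2  2
2  3  0  2
step 15: 0  2  1  3
1  1  3  0
3  0  3  2
2  3  2  2
2  3  0  2
step 16: 0  2  1  3
1  1  3  0
3  1  3  2
3  1  3  2
3  0  1  2
step 17: 0  2  1  3
1  1  3  0
3  1  3  2
3  2  3  2
3  0  1  2

1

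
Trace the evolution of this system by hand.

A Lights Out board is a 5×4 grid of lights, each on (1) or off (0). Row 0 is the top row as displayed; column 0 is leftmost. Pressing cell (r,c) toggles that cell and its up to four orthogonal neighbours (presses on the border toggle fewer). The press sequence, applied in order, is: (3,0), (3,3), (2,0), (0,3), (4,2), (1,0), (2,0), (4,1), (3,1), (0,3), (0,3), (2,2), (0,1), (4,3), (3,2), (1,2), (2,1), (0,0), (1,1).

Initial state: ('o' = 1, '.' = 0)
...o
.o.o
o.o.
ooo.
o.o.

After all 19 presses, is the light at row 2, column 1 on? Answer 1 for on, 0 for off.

0

gen 0: ...o
.o.o
o.o.
ooo.
o.o.
gen 1: ...o
.o.o
..o.
..o.
..o.
gen 2: ...o
.o.o
..oo
...o
..oo
gen 3: ...o
oo.o
oooo
o..o
..oo
gen 4: ..o.
oo..
oooo
o..o
..oo
gen 5: ..o.
oo..
oooo
o.oo
.o..
gen 6: o.o.
....
.ooo
o.oo
.o..
gen 7: o.o.
o...
o.oo
..oo
.o..
gen 8: o.o.
o...
o.oo
.ooo
o.o.
gen 9: o.o.
o...
oooo
o..o
ooo.
gen 10: o..o
o..o
oooo
o..o
ooo.
gen 11: o.o.
o...
oooo
o..o
ooo.
gen 12: o.o.
o.o.
o...
o.oo
ooo.
gen 13: .o..
ooo.
o...
o.oo
ooo.
gen 14: .o..
ooo.
o...
o.o.
oo.o
gen 15: .o..
ooo.
o.o.
oo.o
oooo
gen 16: .oo.
o..o
o...
oo.o
oooo
gen 17: .oo.
oo.o
.oo.
o..o
oooo
gen 18: o.o.
.o.o
.oo.
o..o
oooo
gen 19: ooo.
o.oo
..o.
o..o
oooo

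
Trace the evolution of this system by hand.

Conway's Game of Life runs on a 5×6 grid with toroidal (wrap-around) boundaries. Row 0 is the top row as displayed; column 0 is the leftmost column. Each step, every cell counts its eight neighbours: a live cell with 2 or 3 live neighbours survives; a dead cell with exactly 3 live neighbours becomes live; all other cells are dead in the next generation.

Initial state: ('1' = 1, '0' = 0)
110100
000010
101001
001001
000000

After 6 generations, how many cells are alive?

2

gen 0: 110100
000010
101001
001001
000000
gen 1: 000000
001110
110111
110001
111000
gen 2: 000000
111000
000000
000100
001001
gen 3: 101000
010000
011000
000000
000000
gen 4: 010000
100000
011000
000000
000000
gen 5: 000000
101000
010000
000000
000000
gen 6: 000000
010000
010000
000000
000000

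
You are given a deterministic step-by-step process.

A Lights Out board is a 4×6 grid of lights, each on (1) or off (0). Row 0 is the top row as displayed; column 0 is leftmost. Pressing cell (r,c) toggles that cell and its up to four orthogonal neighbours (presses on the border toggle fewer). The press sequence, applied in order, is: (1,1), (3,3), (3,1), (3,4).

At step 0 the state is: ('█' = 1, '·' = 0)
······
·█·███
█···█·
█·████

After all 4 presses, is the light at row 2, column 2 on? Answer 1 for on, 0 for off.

step 0: ······
·█·███
█···█·
█·████
step 1: ·█····
█·████
██··█·
█·████
step 2: ·█····
█·████
██·██·
█····█
step 3: ·█····
█·████
█··██·
·██··█
step 4: ·█····
█·████
█··█··
·████·

0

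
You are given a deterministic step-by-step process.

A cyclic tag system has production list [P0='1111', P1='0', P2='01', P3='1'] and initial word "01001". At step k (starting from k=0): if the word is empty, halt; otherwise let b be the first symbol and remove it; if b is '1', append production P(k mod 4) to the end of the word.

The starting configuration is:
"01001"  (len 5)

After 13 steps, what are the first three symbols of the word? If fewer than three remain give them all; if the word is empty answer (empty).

gen 0: "01001"  (len 5)
gen 1: "1001"  (len 4)
gen 2: "0010"  (len 4)
gen 3: "010"  (len 3)
gen 4: "10"  (len 2)
gen 5: "01111"  (len 5)
gen 6: "1111"  (len 4)
gen 7: "11101"  (len 5)
gen 8: "11011"  (len 5)
gen 9: "10111111"  (len 8)
gen 10: "01111110"  (len 8)
gen 11: "1111110"  (len 7)
gen 12: "1111101"  (len 7)
gen 13: "1111011111"  (len 10)

111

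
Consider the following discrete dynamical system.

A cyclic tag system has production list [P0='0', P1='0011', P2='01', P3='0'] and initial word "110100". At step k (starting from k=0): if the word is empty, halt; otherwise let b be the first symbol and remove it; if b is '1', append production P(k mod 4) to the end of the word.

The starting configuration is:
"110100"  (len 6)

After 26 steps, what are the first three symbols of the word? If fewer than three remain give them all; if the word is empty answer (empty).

00

0) "110100"  (len 6)
1) "101000"  (len 6)
2) "010000011"  (len 9)
3) "10000011"  (len 8)
4) "00000110"  (len 8)
5) "0000110"  (len 7)
6) "000110"  (len 6)
7) "00110"  (len 5)
8) "0110"  (len 4)
9) "110"  (len 3)
10) "100011"  (len 6)
11) "0001101"  (len 7)
12) "001101"  (len 6)
13) "01101"  (len 5)
14) "1101"  (len 4)
15) "10101"  (len 5)
16) "01010"  (len 5)
17) "1010"  (len 4)
18) "0100011"  (len 7)
19) "100011"  (len 6)
20) "000110"  (len 6)
21) "00110"  (len 5)
22) "0110"  (len 4)
23) "110"  (len 3)
24) "100"  (len 3)
25) "000"  (len 3)
26) "00"  (len 2)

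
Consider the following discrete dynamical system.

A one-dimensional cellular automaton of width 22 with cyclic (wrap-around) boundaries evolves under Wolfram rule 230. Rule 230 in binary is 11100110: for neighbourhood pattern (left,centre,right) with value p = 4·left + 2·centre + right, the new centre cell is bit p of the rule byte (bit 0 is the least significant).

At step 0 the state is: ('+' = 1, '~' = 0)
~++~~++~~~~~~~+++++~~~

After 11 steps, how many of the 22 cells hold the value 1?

17

[0] ~++~~++~~~~~~~+++++~~~
[1] +~+~+~+~~~~~~+~++++~~~
[2] +++++++~~~~~+++~+++~~+
[3] +++++++~~~~+~+++~++~+~
[4] ~++++++~~~+++~+++~++++
[5] +~+++++~~+~+++~+++~+++
[6] ++~++++~+++~+++~+++~++
[7] +++~++++~+++~+++~+++~+
[8] ++++~++++~+++~+++~+++~
[9] ~++++~++++~+++~+++~+++
[10] +~++++~++++~+++~+++~++
[11] ++~++++~++++~+++~+++~+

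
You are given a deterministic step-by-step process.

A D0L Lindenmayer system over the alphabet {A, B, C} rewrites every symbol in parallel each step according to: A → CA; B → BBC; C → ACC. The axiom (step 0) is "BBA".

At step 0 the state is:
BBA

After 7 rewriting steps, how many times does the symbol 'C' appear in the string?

2095

k=0  BBA
k=1  BBCBBCCA
k=2  BBCBBCACCBBCBBCACCACCCA
k=3  BBCBBCACCBBCBBCACCCAACCACCBBCBBCACCBBCBBCACCCAACCACCCAACCACCACCCA
k=4  BBCBBCACCBBCBBCACCCAACCACCBBCBBCACCBBCBBCACCCAACCACCACCCAC…ACCACCCACAACCACCCAACCACCACCCACAACCACCCAACCACCCAACCACCACCCA  (len 180)
k=5  BBCBBCACCBBCBBCACCCAACCACCBBCBBCACCBBCBBCACCCAACCACCACCCAC…ACCACCCACAACCACCCAACCACCACCCACAACCACCCAACCACCCAACCACCACCCA  (len 491)
k=6  BBCBBCACCBBCBBCACCCAACCACCBBCBBCACCBBCBBCACCCAACCACCACCCAC…ACCACCCACAACCACCCAACCACCACCCACAACCACCCAACCACCCAACCACCACCCA  (len 1325)
k=7  BBCBBCACCBBCBBCACCCAACCACCBBCBBCACCBBCBBCACCCAACCACCACCCAC…ACCACCCACAACCACCCAACCACCACCCACAACCACCCAACCACCCAACCACCACCCA  (len 3548)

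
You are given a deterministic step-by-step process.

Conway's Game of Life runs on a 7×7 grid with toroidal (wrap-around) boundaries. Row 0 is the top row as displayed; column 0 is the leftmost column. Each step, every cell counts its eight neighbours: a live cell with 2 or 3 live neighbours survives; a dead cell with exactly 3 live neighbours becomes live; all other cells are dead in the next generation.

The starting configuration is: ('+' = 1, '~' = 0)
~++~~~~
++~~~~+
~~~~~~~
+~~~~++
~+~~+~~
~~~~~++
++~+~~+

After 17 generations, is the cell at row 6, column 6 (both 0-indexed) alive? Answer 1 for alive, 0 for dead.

1

[0] ~++~~~~
++~~~~+
~~~~~~~
+~~~~++
~+~~+~~
~~~~~++
++~+~~+
[1] ~~~~~~~
+++~~~~
~+~~~+~
+~~~~++
~~~~+~~
~++~+++
~+~~~++
[2] ~~+~~~+
+++~~~~
~~+~~+~
+~~~+++
~+~++~~
~++++~+
~++~+~+
[3] ~~~~~++
+~++~~+
~~++++~
+++~~~+
~+~~~~~
~~~~~~~
~~~~+~+
[4] ~~~++~~
+++~~~~
~~~~++~
+~~~+++
~++~~~~
~~~~~~~
~~~~~~+
[5] ++++~~~
~++~~+~
~~~++~~
++~++~+
++~~~++
~~~~~~~
~~~~~~~
[6] +~~+~~~
+~~~~~~
~~~~~~+
~+~+~~~
~++~++~
+~~~~~+
~++~~~~
[7] +~+~~~~
+~~~~~+
+~~~~~~
++~+++~
~++++++
+~~+~++
~++~~~+
[8] ~~+~~~~
+~~~~~+
~~~~++~
~~~~~~~
~~~~~~~
~~~~~~~
~~++~+~
[9] ~+++~~+
~~~~~++
~~~~~++
~~~~~~~
~~~~~~~
~~~~~~~
~~++~~~
[10] ++~++++
~~+~+~~
~~~~~++
~~~~~~~
~~~~~~~
~~~~~~~
~+~+~~~
[11] ++~~~++
~++~~~~
~~~~~+~
~~~~~~~
~~~~~~~
~~~~~~~
~+~+~++
[12] ~~~~++~
~++~~+~
~~~~~~~
~~~~~~~
~~~~~~~
~~~~~~~
~++~++~
[13] ~~~~~~+
~~~~++~
~~~~~~~
~~~~~~~
~~~~~~~
~~~~~~~
~~~+++~
[14] ~~~+~~+
~~~~~+~
~~~~~~~
~~~~~~~
~~~~~~~
~~~~+~~
~~~~++~
[15] ~~~~~~+
~~~~~~~
~~~~~~~
~~~~~~~
~~~~~~~
~~~~++~
~~~+++~
[16] ~~~~++~
~~~~~~~
~~~~~~~
~~~~~~~
~~~~~~~
~~~+~+~
~~~+~~+
[17] ~~~~++~
~~~~~~~
~~~~~~~
~~~~~~~
~~~~~~~
~~~~+~~
~~~+~~+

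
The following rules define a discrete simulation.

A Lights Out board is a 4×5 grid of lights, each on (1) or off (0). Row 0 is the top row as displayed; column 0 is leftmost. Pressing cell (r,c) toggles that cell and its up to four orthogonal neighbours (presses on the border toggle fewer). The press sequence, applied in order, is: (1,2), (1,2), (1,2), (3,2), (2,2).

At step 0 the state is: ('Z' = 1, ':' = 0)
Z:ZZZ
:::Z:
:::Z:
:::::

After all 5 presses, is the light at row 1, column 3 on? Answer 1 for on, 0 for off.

0

t=0: Z:ZZZ
:::Z:
:::Z:
:::::
t=1: Z::ZZ
:ZZ::
::ZZ:
:::::
t=2: Z:ZZZ
:::Z:
:::Z:
:::::
t=3: Z::ZZ
:ZZ::
::ZZ:
:::::
t=4: Z::ZZ
:ZZ::
:::Z:
:ZZZ:
t=5: Z::ZZ
:Z:::
:ZZ::
:Z:Z:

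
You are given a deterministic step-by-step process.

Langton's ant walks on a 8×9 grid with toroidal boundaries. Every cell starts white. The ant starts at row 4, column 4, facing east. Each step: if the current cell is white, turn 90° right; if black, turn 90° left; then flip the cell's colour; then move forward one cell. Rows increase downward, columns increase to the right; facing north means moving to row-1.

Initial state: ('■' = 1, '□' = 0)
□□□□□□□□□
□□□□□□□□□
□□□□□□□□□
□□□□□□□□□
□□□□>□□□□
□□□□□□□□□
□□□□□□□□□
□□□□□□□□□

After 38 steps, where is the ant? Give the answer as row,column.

step 0: □□□□□□□□□
□□□□□□□□□
□□□□□□□□□
□□□□□□□□□
□□□□>□□□□
□□□□□□□□□
□□□□□□□□□
□□□□□□□□□
step 1: □□□□□□□□□
□□□□□□□□□
□□□□□□□□□
□□□□□□□□□
□□□□■□□□□
□□□□v□□□□
□□□□□□□□□
□□□□□□□□□
step 2: □□□□□□□□□
□□□□□□□□□
□□□□□□□□□
□□□□□□□□□
□□□□■□□□□
□□□<■□□□□
□□□□□□□□□
□□□□□□□□□
step 3: □□□□□□□□□
□□□□□□□□□
□□□□□□□□□
□□□□□□□□□
□□□^■□□□□
□□□■■□□□□
□□□□□□□□□
□□□□□□□□□
step 4: □□□□□□□□□
□□□□□□□□□
□□□□□□□□□
□□□□□□□□□
□□□■>□□□□
□□□■■□□□□
□□□□□□□□□
□□□□□□□□□
step 5: □□□□□□□□□
□□□□□□□□□
□□□□□□□□□
□□□□^□□□□
□□□■□□□□□
□□□■■□□□□
□□□□□□□□□
□□□□□□□□□
step 6: □□□□□□□□□
□□□□□□□□□
□□□□□□□□□
□□□□■>□□□
□□□■□□□□□
□□□■■□□□□
□□□□□□□□□
□□□□□□□□□
step 7: □□□□□□□□□
□□□□□□□□□
□□□□□□□□□
□□□□■■□□□
□□□■□v□□□
□□□■■□□□□
□□□□□□□□□
□□□□□□□□□
step 8: □□□□□□□□□
□□□□□□□□□
□□□□□□□□□
□□□□■■□□□
□□□■<■□□□
□□□■■□□□□
□□□□□□□□□
□□□□□□□□□
step 9: □□□□□□□□□
□□□□□□□□□
□□□□□□□□□
□□□□^■□□□
□□□■■■□□□
□□□■■□□□□
□□□□□□□□□
□□□□□□□□□
step 10: □□□□□□□□□
□□□□□□□□□
□□□□□□□□□
□□□<□■□□□
□□□■■■□□□
□□□■■□□□□
□□□□□□□□□
□□□□□□□□□
step 11: □□□□□□□□□
□□□□□□□□□
□□□^□□□□□
□□□■□■□□□
□□□■■■□□□
□□□■■□□□□
□□□□□□□□□
□□□□□□□□□
step 12: □□□□□□□□□
□□□□□□□□□
□□□■>□□□□
□□□■□■□□□
□□□■■■□□□
□□□■■□□□□
□□□□□□□□□
□□□□□□□□□
step 13: □□□□□□□□□
□□□□□□□□□
□□□■■□□□□
□□□■v■□□□
□□□■■■□□□
□□□■■□□□□
□□□□□□□□□
□□□□□□□□□
step 14: □□□□□□□□□
□□□□□□□□□
□□□■■□□□□
□□□<■■□□□
□□□■■■□□□
□□□■■□□□□
□□□□□□□□□
□□□□□□□□□
step 15: □□□□□□□□□
□□□□□□□□□
□□□■■□□□□
□□□□■■□□□
□□□v■■□□□
□□□■■□□□□
□□□□□□□□□
□□□□□□□□□
step 16: □□□□□□□□□
□□□□□□□□□
□□□■■□□□□
□□□□■■□□□
□□□□>■□□□
□□□■■□□□□
□□□□□□□□□
□□□□□□□□□
step 17: □□□□□□□□□
□□□□□□□□□
□□□■■□□□□
□□□□^■□□□
□□□□□■□□□
□□□■■□□□□
□□□□□□□□□
□□□□□□□□□
step 18: □□□□□□□□□
□□□□□□□□□
□□□■■□□□□
□□□<□■□□□
□□□□□■□□□
□□□■■□□□□
□□□□□□□□□
□□□□□□□□□
step 19: □□□□□□□□□
□□□□□□□□□
□□□^■□□□□
□□□■□■□□□
□□□□□■□□□
□□□■■□□□□
□□□□□□□□□
□□□□□□□□□
step 20: □□□□□□□□□
□□□□□□□□□
□□<□■□□□□
□□□■□■□□□
□□□□□■□□□
□□□■■□□□□
□□□□□□□□□
□□□□□□□□□
step 21: □□□□□□□□□
□□^□□□□□□
□□■□■□□□□
□□□■□■□□□
□□□□□■□□□
□□□■■□□□□
□□□□□□□□□
□□□□□□□□□
step 22: □□□□□□□□□
□□■>□□□□□
□□■□■□□□□
□□□■□■□□□
□□□□□■□□□
□□□■■□□□□
□□□□□□□□□
□□□□□□□□□
step 23: □□□□□□□□□
□□■■□□□□□
□□■v■□□□□
□□□■□■□□□
□□□□□■□□□
□□□■■□□□□
□□□□□□□□□
□□□□□□□□□
step 24: □□□□□□□□□
□□■■□□□□□
□□<■■□□□□
□□□■□■□□□
□□□□□■□□□
□□□■■□□□□
□□□□□□□□□
□□□□□□□□□
step 25: □□□□□□□□□
□□■■□□□□□
□□□■■□□□□
□□v■□■□□□
□□□□□■□□□
□□□■■□□□□
□□□□□□□□□
□□□□□□□□□
step 26: □□□□□□□□□
□□■■□□□□□
□□□■■□□□□
□<■■□■□□□
□□□□□■□□□
□□□■■□□□□
□□□□□□□□□
□□□□□□□□□
step 27: □□□□□□□□□
□□■■□□□□□
□^□■■□□□□
□■■■□■□□□
□□□□□■□□□
□□□■■□□□□
□□□□□□□□□
□□□□□□□□□
step 28: □□□□□□□□□
□□■■□□□□□
□■>■■□□□□
□■■■□■□□□
□□□□□■□□□
□□□■■□□□□
□□□□□□□□□
□□□□□□□□□
step 29: □□□□□□□□□
□□■■□□□□□
□■■■■□□□□
□■v■□■□□□
□□□□□■□□□
□□□■■□□□□
□□□□□□□□□
□□□□□□□□□
step 30: □□□□□□□□□
□□■■□□□□□
□■■■■□□□□
□■□>□■□□□
□□□□□■□□□
□□□■■□□□□
□□□□□□□□□
□□□□□□□□□
step 31: □□□□□□□□□
□□■■□□□□□
□■■^■□□□□
□■□□□■□□□
□□□□□■□□□
□□□■■□□□□
□□□□□□□□□
□□□□□□□□□
step 32: □□□□□□□□□
□□■■□□□□□
□■<□■□□□□
□■□□□■□□□
□□□□□■□□□
□□□■■□□□□
□□□□□□□□□
□□□□□□□□□
step 33: □□□□□□□□□
□□■■□□□□□
□■□□■□□□□
□■v□□■□□□
□□□□□■□□□
□□□■■□□□□
□□□□□□□□□
□□□□□□□□□
step 34: □□□□□□□□□
□□■■□□□□□
□■□□■□□□□
□<■□□■□□□
□□□□□■□□□
□□□■■□□□□
□□□□□□□□□
□□□□□□□□□
step 35: □□□□□□□□□
□□■■□□□□□
□■□□■□□□□
□□■□□■□□□
□v□□□■□□□
□□□■■□□□□
□□□□□□□□□
□□□□□□□□□
step 36: □□□□□□□□□
□□■■□□□□□
□■□□■□□□□
□□■□□■□□□
<■□□□■□□□
□□□■■□□□□
□□□□□□□□□
□□□□□□□□□
step 37: □□□□□□□□□
□□■■□□□□□
□■□□■□□□□
^□■□□■□□□
■■□□□■□□□
□□□■■□□□□
□□□□□□□□□
□□□□□□□□□
step 38: □□□□□□□□□
□□■■□□□□□
□■□□■□□□□
■>■□□■□□□
■■□□□■□□□
□□□■■□□□□
□□□□□□□□□
□□□□□□□□□

3,1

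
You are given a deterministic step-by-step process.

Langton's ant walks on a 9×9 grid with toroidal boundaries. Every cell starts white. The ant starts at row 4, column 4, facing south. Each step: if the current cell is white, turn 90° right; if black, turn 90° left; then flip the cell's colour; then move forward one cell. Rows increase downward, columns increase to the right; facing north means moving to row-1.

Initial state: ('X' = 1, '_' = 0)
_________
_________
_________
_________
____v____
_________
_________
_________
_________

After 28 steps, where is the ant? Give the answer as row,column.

2,6

k=0  _________
_________
_________
_________
____v____
_________
_________
_________
_________
k=1  _________
_________
_________
_________
___<X____
_________
_________
_________
_________
k=2  _________
_________
_________
___^_____
___XX____
_________
_________
_________
_________
k=3  _________
_________
_________
___X>____
___XX____
_________
_________
_________
_________
k=4  _________
_________
_________
___XX____
___Xv____
_________
_________
_________
_________
k=5  _________
_________
_________
___XX____
___X_>___
_________
_________
_________
_________
k=6  _________
_________
_________
___XX____
___X_X___
_____v___
_________
_________
_________
k=7  _________
_________
_________
___XX____
___X_X___
____<X___
_________
_________
_________
k=8  _________
_________
_________
___XX____
___X^X___
____XX___
_________
_________
_________
k=9  _________
_________
_________
___XX____
___XX>___
____XX___
_________
_________
_________
k=10  _________
_________
_________
___XX^___
___XX____
____XX___
_________
_________
_________
k=11  _________
_________
_________
___XXX>__
___XX____
____XX___
_________
_________
_________
k=12  _________
_________
_________
___XXXX__
___XX_v__
____XX___
_________
_________
_________
k=13  _________
_________
_________
___XXXX__
___XX<X__
____XX___
_________
_________
_________
k=14  _________
_________
_________
___XX^X__
___XXXX__
____XX___
_________
_________
_________
k=15  _________
_________
_________
___X<_X__
___XXXX__
____XX___
_________
_________
_________
k=16  _________
_________
_________
___X__X__
___XvXX__
____XX___
_________
_________
_________
k=17  _________
_________
_________
___X__X__
___X_>X__
____XX___
_________
_________
_________
k=18  _________
_________
_________
___X_^X__
___X__X__
____XX___
_________
_________
_________
k=19  _________
_________
_________
___X_X>__
___X__X__
____XX___
_________
_________
_________
k=20  _________
_________
______^__
___X_X___
___X__X__
____XX___
_________
_________
_________
k=21  _________
_________
______X>_
___X_X___
___X__X__
____XX___
_________
_________
_________
k=22  _________
_________
______XX_
___X_X_v_
___X__X__
____XX___
_________
_________
_________
k=23  _________
_________
______XX_
___X_X<X_
___X__X__
____XX___
_________
_________
_________
k=24  _________
_________
______^X_
___X_XXX_
___X__X__
____XX___
_________
_________
_________
k=25  _________
_________
_____<_X_
___X_XXX_
___X__X__
____XX___
_________
_________
_________
k=26  _________
_____^___
_____X_X_
___X_XXX_
___X__X__
____XX___
_________
_________
_________
k=27  _________
_____X>__
_____X_X_
___X_XXX_
___X__X__
____XX___
_________
_________
_________
k=28  _________
_____XX__
_____XvX_
___X_XXX_
___X__X__
____XX___
_________
_________
_________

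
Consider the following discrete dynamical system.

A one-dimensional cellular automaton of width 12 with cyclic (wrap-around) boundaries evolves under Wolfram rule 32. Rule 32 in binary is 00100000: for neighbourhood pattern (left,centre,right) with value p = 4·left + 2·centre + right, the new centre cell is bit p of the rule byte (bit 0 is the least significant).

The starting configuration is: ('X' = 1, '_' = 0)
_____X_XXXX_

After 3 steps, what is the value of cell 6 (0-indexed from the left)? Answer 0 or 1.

0

step 0: _____X_XXXX_
step 1: ______X_____
step 2: ____________
step 3: ____________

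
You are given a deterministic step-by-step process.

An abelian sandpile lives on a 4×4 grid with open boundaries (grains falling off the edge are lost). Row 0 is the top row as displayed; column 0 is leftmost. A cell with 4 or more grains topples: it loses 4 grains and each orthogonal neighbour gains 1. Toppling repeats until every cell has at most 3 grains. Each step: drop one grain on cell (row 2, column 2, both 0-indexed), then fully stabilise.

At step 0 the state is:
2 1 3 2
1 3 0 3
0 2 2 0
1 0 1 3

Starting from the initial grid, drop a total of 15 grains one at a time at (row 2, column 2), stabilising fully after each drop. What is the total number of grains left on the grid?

31

t=0: 2 1 3 2
1 3 0 3
0 2 2 0
1 0 1 3
t=1: 2 1 3 2
1 3 0 3
0 2 3 0
1 0 1 3
t=2: 2 1 3 2
1 3 1 3
0 3 0 1
1 0 2 3
t=3: 2 1 3 2
1 3 1 3
0 3 1 1
1 0 2 3
t=4: 2 1 3 2
1 3 1 3
0 3 2 1
1 0 2 3
t=5: 2 1 3 2
1 3 1 3
0 3 3 1
1 0 2 3
t=6: 2 2 3 2
2 0 3 3
1 1 1 2
1 1 3 3
t=7: 2 2 3 2
2 0 3 3
1 1 2 2
1 1 3 3
t=8: 2 2 3 2
2 0 3 3
1 1 3 2
1 1 3 3
t=9: 2 3 1 0
2 1 2 2
1 2 3 1
1 2 1 1
t=10: 2 3 1 0
2 1 3 2
1 3 0 2
1 2 2 1
t=11: 2 3 1 0
2 1 3 2
1 3 1 2
1 2 2 1
t=12: 2 3 1 0
2 1 3 2
1 3 2 2
1 2 2 1
t=13: 2 3 1 0
2 1 3 2
1 3 3 2
1 2 2 1
t=14: 2 3 2 0
2 3 0 3
2 0 2 3
1 3 3 1
t=15: 2 3 2 0
2 3 0 3
2 0 3 3
1 3 3 1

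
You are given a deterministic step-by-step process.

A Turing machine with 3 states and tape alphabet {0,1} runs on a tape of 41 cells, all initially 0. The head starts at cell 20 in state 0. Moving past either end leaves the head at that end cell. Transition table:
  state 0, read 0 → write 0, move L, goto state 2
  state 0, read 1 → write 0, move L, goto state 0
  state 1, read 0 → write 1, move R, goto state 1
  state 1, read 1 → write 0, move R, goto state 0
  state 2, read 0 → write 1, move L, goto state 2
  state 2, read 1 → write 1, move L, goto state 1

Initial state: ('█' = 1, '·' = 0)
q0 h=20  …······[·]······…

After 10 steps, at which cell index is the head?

10

gen 0: q0 h=20  …······[·]······…
gen 1: q2 h=19  …······[·]······…
gen 2: q2 h=18  …······[·]█·····…
gen 3: q2 h=17  …······[·]██····…
gen 4: q2 h=16  …······[·]███···…
gen 5: q2 h=15  …······[·]████··…
gen 6: q2 h=14  …······[·]█████·…
gen 7: q2 h=13  …······[·]██████…
gen 8: q2 h=12  …······[·]██████…
gen 9: q2 h=11  …······[·]██████…
gen 10: q2 h=10  …······[·]██████…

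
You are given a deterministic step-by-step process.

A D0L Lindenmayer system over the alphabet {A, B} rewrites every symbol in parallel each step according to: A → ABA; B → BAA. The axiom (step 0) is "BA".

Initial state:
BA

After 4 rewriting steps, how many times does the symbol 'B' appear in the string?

54

step 0: BA
step 1: BAAABA
step 2: BAAABAABAABABAAABA
step 3: BAAABAABAABABAAABAABABAAABAABABAAABABAAABAABAABABAAABA
step 4: BAAABAABAABABAAABAABABAAABAABABAAABABAAABAABAABABAAABAABAB…AABABAAABAABAABABAAABAABABAAABAABABAAABABAAABAABAABABAAABA  (len 162)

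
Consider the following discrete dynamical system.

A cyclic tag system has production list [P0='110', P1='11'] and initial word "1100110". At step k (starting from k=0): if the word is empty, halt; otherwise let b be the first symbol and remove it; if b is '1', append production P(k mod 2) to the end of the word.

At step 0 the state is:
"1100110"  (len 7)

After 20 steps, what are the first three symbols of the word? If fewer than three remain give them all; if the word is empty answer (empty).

t=0: "1100110"  (len 7)
t=1: "100110110"  (len 9)
t=2: "0011011011"  (len 10)
t=3: "011011011"  (len 9)
t=4: "11011011"  (len 8)
t=5: "1011011110"  (len 10)
t=6: "01101111011"  (len 11)
t=7: "1101111011"  (len 10)
t=8: "10111101111"  (len 11)
t=9: "0111101111110"  (len 13)
t=10: "111101111110"  (len 12)
t=11: "11101111110110"  (len 14)
t=12: "110111111011011"  (len 15)
t=13: "10111111011011110"  (len 17)
t=14: "011111101101111011"  (len 18)
t=15: "11111101101111011"  (len 17)
t=16: "111110110111101111"  (len 18)
t=17: "11110110111101111110"  (len 20)
t=18: "111011011110111111011"  (len 21)
t=19: "11011011110111111011110"  (len 23)
t=20: "101101111011111101111011"  (len 24)

101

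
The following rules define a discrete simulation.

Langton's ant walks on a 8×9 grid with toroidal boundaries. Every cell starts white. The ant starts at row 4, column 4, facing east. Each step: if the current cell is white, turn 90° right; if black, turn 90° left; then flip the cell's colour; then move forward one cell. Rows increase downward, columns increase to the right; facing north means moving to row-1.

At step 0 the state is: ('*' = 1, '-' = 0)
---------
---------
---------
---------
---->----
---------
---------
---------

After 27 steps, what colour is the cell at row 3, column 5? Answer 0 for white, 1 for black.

t=0: ---------
---------
---------
---------
---->----
---------
---------
---------
t=1: ---------
---------
---------
---------
----*----
----v----
---------
---------
t=2: ---------
---------
---------
---------
----*----
---<*----
---------
---------
t=3: ---------
---------
---------
---------
---^*----
---**----
---------
---------
t=4: ---------
---------
---------
---------
---*>----
---**----
---------
---------
t=5: ---------
---------
---------
----^----
---*-----
---**----
---------
---------
t=6: ---------
---------
---------
----*>---
---*-----
---**----
---------
---------
t=7: ---------
---------
---------
----**---
---*-v---
---**----
---------
---------
t=8: ---------
---------
---------
----**---
---*<*---
---**----
---------
---------
t=9: ---------
---------
---------
----^*---
---***---
---**----
---------
---------
t=10: ---------
---------
---------
---<-*---
---***---
---**----
---------
---------
t=11: ---------
---------
---^-----
---*-*---
---***---
---**----
---------
---------
t=12: ---------
---------
---*>----
---*-*---
---***---
---**----
---------
---------
t=13: ---------
---------
---**----
---*v*---
---***---
---**----
---------
---------
t=14: ---------
---------
---**----
---<**---
---***---
---**----
---------
---------
t=15: ---------
---------
---**----
----**---
---v**---
---**----
---------
---------
t=16: ---------
---------
---**----
----**---
---->*---
---**----
---------
---------
t=17: ---------
---------
---**----
----^*---
-----*---
---**----
---------
---------
t=18: ---------
---------
---**----
---<-*---
-----*---
---**----
---------
---------
t=19: ---------
---------
---^*----
---*-*---
-----*---
---**----
---------
---------
t=20: ---------
---------
--<-*----
---*-*---
-----*---
---**----
---------
---------
t=21: ---------
--^------
--*-*----
---*-*---
-----*---
---**----
---------
---------
t=22: ---------
--*>-----
--*-*----
---*-*---
-----*---
---**----
---------
---------
t=23: ---------
--**-----
--*v*----
---*-*---
-----*---
---**----
---------
---------
t=24: ---------
--**-----
--<**----
---*-*---
-----*---
---**----
---------
---------
t=25: ---------
--**-----
---**----
--v*-*---
-----*---
---**----
---------
---------
t=26: ---------
--**-----
---**----
-<**-*---
-----*---
---**----
---------
---------
t=27: ---------
--**-----
-^-**----
-***-*---
-----*---
---**----
---------
---------

1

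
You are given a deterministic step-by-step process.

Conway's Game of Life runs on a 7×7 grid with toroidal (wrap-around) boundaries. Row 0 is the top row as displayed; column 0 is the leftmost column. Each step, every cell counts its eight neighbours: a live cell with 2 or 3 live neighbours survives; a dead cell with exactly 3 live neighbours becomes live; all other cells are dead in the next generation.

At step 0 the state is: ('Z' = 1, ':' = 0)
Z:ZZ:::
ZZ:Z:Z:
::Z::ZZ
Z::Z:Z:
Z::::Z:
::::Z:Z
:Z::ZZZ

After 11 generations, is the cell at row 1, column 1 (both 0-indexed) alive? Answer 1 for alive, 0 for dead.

0

k=0  Z:ZZ:::
ZZ:Z:Z:
::Z::ZZ
Z::Z:Z:
Z::::Z:
::::Z:Z
:Z::ZZZ
k=1  :::Z:::
Z::Z:Z:
::ZZ:Z:
ZZ:::Z:
Z::::Z:
::::Z::
:ZZ:Z:Z
k=2  ZZ:Z:ZZ
:::Z::Z
Z:ZZ:Z:
ZZZ::Z:
ZZ::ZZ:
ZZ:ZZ:Z
::Z:ZZ:
k=3  ZZ:Z:::
:::Z:::
Z::Z:Z:
:::::Z:
:::::::
:::::::
:::::::
k=4  ::Z::::
ZZ:Z::Z
::::::Z
::::Z:Z
:::::::
:::::::
:::::::
k=5  ZZZ::::
ZZZ:::Z
::::::Z
:::::Z:
:::::::
:::::::
:::::::
k=6  ::Z:::Z
::Z:::Z
:Z:::ZZ
:::::::
:::::::
:::::::
:Z:::::
k=7  ZZZ::::
:ZZ:::Z
Z::::ZZ
:::::::
:::::::
:::::::
:::::::
k=8  Z:Z::::
::Z::Z:
ZZ:::ZZ
::::::Z
:::::::
:::::::
:Z:::::
k=9  ::Z::::
::Z::Z:
ZZ:::Z:
:::::ZZ
:::::::
:::::::
:Z:::::
k=10  :ZZ::::
::Z:::Z
ZZ::ZZ:
Z::::ZZ
:::::::
:::::::
:::::::
k=11  :ZZ::::
::ZZ:ZZ
:Z::Z::
ZZ::ZZ:
::::::Z
:::::::
:::::::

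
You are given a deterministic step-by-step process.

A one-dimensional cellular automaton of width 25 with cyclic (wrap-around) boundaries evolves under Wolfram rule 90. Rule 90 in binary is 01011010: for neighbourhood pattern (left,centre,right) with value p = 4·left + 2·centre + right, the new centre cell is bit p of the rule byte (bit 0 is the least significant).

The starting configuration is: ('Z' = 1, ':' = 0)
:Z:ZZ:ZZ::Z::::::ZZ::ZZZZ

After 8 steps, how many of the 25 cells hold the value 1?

16

k=0  :Z:ZZ:ZZ::Z::::::ZZ::ZZZZ
k=1  :::ZZ:ZZZZ:Z::::ZZZZZZ::Z
k=2  Z:ZZZ:Z::Z::Z::ZZ::::ZZZ:
k=3  ::Z:Z::ZZ:ZZ:ZZZZZ::ZZ:Z:
k=4  :Z:::ZZZZ:ZZ:Z:::ZZZZZ::Z
k=5  ::Z:ZZ::Z:ZZ::Z:ZZ:::ZZZ:
k=6  :Z::ZZZZ::ZZZZ::ZZZ:ZZ:ZZ
k=7  ::ZZZ::ZZZZ::ZZZZ:Z:ZZ:ZZ
k=8  ZZZ:ZZZZ::ZZZZ::Z:::ZZ:ZZ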